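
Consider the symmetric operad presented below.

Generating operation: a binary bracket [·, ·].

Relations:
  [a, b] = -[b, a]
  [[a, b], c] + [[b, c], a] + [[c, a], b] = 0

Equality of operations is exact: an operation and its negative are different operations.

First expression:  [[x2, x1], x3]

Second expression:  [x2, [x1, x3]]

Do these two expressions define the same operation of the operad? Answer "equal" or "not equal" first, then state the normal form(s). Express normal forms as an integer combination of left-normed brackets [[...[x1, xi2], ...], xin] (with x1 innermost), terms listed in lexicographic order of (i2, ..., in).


not equal — first -[[x1, x2], x3], second -[[x1, x3], x2]

The first composite normalizes to -[[x1, x2], x3]
The second composite normalizes to -[[x1, x3], x2]
Distinct normal forms: not equal.


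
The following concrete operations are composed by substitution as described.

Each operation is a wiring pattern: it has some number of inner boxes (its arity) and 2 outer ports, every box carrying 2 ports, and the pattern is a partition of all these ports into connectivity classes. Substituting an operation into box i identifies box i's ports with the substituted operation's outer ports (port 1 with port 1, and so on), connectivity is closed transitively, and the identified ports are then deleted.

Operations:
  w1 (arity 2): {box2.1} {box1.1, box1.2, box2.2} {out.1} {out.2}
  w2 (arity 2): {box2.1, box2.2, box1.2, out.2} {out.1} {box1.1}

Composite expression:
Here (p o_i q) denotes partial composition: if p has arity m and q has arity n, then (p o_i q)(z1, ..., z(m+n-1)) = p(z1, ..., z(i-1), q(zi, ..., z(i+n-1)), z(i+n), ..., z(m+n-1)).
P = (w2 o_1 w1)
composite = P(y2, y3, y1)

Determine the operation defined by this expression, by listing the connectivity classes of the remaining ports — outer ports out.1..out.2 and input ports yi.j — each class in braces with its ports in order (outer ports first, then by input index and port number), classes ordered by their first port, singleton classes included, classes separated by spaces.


{out.1} {out.2, y1.1, y1.2} {y2.1, y2.2, y3.2} {y3.1}

Two ports join when wires chain via w2-identified ports.
through w1, on inputs (y2, y3): {out.1} {out.2} {y2.1, y2.2, y3.2} {y3.1} (out.j = stage outer ports)
through w2, on inputs (y2, y3, y1): {out.1} {out.2, y1.1, y1.2} {y2.1, y2.2, y3.2} {y3.1} (out.j = stage outer ports)


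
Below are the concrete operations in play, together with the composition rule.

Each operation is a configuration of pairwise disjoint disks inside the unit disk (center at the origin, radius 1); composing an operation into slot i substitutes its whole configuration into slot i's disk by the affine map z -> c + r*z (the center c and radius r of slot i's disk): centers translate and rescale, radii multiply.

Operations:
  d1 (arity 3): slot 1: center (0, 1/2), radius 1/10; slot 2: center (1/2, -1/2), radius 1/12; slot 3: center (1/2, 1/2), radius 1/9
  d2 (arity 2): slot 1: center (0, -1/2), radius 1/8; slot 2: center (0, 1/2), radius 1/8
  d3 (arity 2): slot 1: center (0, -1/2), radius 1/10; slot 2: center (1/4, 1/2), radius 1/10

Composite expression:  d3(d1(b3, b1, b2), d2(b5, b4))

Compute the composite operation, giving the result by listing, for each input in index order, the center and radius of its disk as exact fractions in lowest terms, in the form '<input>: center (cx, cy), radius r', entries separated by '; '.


Below d3, radii multiply path by path; the b-disk centers shift.
for b3, the 2-step affine chain lands on center (0, -9/20), radius 1/100
for b1, the 2-step affine chain lands on center (1/20, -11/20), radius 1/120
for b2, the 2-step affine chain lands on center (1/20, -9/20), radius 1/90
for b5, the 2-step affine chain lands on center (1/4, 9/20), radius 1/80
for b4, the 2-step affine chain lands on center (1/4, 11/20), radius 1/80

b1: center (1/20, -11/20), radius 1/120; b2: center (1/20, -9/20), radius 1/90; b3: center (0, -9/20), radius 1/100; b4: center (1/4, 11/20), radius 1/80; b5: center (1/4, 9/20), radius 1/80


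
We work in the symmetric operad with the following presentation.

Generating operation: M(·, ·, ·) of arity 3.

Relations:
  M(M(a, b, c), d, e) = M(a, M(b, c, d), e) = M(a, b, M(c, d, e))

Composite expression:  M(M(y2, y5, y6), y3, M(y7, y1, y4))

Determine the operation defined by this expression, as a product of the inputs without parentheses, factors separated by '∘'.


y2 ∘ y5 ∘ y6 ∘ y3 ∘ y7 ∘ y1 ∘ y4

Key point: M is associative — brackets drop, the y-order remains.
M(y2, y5, y6) linearizes to y2 ∘ y5 ∘ y6
M(y7, y1, y4) linearizes to y7 ∘ y1 ∘ y4
M(M(y2, y5, y6), y3, M(y7, y1, y4)) linearizes to y2 ∘ y5 ∘ y6 ∘ y3 ∘ y7 ∘ y1 ∘ y4


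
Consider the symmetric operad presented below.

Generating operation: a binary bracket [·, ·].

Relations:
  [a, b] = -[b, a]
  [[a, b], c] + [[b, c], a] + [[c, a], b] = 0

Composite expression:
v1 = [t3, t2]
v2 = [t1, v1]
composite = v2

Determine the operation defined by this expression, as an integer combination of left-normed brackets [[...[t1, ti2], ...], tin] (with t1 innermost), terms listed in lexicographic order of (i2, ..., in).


Left-normed coefficients sit on the t1-initial expansion words.
Composite bracket: [t1, [t3, t2]]
Applying ab - ba throughout gives 4 signed words (2^2 = 4).
Collect the words opening with t1:
  t1t2t3 (sign -1) contributes -[[t1, t2], t3]
  t1t3t2 (sign +1) contributes +[[t1, t3], t2]

-[[t1, t2], t3] + [[t1, t3], t2]


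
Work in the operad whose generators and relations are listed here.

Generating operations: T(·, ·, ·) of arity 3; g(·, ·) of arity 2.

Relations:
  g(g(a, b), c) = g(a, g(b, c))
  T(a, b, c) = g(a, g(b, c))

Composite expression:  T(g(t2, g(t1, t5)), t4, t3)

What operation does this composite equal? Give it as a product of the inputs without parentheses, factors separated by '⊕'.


Key point: T is associative — brackets drop, the t-order remains.
g(t1, t5) spells out as t1 ⊕ t5
g(t2, g(t1, t5)) spells out as t2 ⊕ t1 ⊕ t5
T(g(t2, g(t1, t5)), t4, t3) spells out as t2 ⊕ t1 ⊕ t5 ⊕ t4 ⊕ t3

t2 ⊕ t1 ⊕ t5 ⊕ t4 ⊕ t3


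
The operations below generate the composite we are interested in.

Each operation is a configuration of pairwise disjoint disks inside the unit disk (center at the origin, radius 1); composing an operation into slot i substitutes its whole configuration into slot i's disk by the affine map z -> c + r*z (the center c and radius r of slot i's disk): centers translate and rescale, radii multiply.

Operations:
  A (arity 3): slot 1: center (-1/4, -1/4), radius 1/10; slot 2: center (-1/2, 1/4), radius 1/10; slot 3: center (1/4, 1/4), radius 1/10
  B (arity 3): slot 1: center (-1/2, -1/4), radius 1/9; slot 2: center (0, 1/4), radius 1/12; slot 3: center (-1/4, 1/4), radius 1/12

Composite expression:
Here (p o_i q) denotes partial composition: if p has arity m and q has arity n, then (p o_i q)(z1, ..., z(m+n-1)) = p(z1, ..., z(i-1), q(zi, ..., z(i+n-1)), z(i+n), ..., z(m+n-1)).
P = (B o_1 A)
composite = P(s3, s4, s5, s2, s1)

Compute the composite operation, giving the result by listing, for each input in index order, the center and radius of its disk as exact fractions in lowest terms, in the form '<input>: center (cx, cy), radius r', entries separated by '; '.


s1: center (-1/4, 1/4), radius 1/12; s2: center (0, 1/4), radius 1/12; s3: center (-19/36, -5/18), radius 1/90; s4: center (-5/9, -2/9), radius 1/90; s5: center (-17/36, -2/9), radius 1/90

Affine substitution under B: radii multiply and s-centers shift.
s3: after 2 affine steps, its disk has center (-19/36, -5/18), radius 1/90
s4: after 2 affine steps, its disk has center (-5/9, -2/9), radius 1/90
s5: after 2 affine steps, its disk has center (-17/36, -2/9), radius 1/90
s2: after 1 affine step, its disk has center (0, 1/4), radius 1/12
s1: after 1 affine step, its disk has center (-1/4, 1/4), radius 1/12


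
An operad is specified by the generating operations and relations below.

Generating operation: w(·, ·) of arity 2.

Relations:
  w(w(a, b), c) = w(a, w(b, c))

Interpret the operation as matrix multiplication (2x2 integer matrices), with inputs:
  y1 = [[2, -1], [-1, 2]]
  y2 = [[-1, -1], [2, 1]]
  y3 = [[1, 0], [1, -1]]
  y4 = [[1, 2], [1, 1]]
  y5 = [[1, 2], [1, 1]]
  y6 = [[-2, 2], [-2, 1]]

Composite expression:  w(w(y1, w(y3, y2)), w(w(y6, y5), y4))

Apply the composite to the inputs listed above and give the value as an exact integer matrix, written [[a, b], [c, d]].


[[-2, -2], [22, 25]]

w(y3, y2) = [[-1, -1], [-3, -2]]
w(y1, w(y3, y2)) = [[1, 0], [-5, -3]]
w(y6, y5) = [[0, -2], [-1, -3]]
w(w(y6, y5), y4) = [[-2, -2], [-4, -5]]
w(w(y1, w(y3, y2)), w(w(y6, y5), y4)) = [[-2, -2], [22, 25]]


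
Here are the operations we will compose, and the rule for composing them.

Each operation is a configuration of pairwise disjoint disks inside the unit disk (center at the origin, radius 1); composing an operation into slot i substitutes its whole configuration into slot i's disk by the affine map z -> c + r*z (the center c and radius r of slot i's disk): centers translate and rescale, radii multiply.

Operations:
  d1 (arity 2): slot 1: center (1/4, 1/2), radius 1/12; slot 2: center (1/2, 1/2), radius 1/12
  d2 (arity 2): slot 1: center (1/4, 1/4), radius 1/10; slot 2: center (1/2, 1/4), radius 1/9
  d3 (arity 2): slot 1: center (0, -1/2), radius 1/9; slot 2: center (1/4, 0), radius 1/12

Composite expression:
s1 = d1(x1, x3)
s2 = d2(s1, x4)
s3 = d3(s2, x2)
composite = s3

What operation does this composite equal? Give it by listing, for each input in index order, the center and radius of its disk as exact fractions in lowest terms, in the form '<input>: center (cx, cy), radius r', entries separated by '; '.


x1: center (11/360, -7/15), radius 1/1080; x2: center (1/4, 0), radius 1/12; x3: center (1/30, -7/15), radius 1/1080; x4: center (1/18, -17/36), radius 1/81

Only the slot chain above each x matters under d3; compose those maps.
input x1: composing its 3 substitution steps yields center (11/360, -7/15), radius 1/1080
input x3: composing its 3 substitution steps yields center (1/30, -7/15), radius 1/1080
input x4: composing its 2 substitution steps yields center (1/18, -17/36), radius 1/81
input x2: composing its 1 substitution step yields center (1/4, 0), radius 1/12


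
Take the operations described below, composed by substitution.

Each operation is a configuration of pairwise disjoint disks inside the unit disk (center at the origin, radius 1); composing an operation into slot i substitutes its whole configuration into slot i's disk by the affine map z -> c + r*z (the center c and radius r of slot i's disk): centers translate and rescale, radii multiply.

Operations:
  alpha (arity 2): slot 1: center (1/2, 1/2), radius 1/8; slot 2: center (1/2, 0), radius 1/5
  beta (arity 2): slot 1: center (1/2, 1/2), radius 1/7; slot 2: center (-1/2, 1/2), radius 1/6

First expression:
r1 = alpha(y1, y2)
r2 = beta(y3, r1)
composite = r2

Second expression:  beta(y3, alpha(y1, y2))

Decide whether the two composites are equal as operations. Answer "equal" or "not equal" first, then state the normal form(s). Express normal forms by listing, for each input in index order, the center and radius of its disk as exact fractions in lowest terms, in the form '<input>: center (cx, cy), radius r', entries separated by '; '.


equal: each reduces to y1: center (-5/12, 7/12), radius 1/48; y2: center (-5/12, 1/2), radius 1/30; y3: center (1/2, 1/2), radius 1/7

The first composite normalizes to y1: center (-5/12, 7/12), radius 1/48; y2: center (-5/12, 1/2), radius 1/30; y3: center (1/2, 1/2), radius 1/7
The second composite normalizes to y1: center (-5/12, 7/12), radius 1/48; y2: center (-5/12, 1/2), radius 1/30; y3: center (1/2, 1/2), radius 1/7
One common form — equal.


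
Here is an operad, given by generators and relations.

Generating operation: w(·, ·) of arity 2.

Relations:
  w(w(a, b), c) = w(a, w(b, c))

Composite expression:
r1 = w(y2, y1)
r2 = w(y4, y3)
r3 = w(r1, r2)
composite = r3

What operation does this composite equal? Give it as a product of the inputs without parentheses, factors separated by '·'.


y2 · y1 · y4 · y3

Associativity of w dissolves the nesting; only the y-input order survives.
w(y2, y1) unparenthesizes to y2 · y1
w(y4, y3) unparenthesizes to y4 · y3
w(w(y2, y1), w(y4, y3)) unparenthesizes to y2 · y1 · y4 · y3


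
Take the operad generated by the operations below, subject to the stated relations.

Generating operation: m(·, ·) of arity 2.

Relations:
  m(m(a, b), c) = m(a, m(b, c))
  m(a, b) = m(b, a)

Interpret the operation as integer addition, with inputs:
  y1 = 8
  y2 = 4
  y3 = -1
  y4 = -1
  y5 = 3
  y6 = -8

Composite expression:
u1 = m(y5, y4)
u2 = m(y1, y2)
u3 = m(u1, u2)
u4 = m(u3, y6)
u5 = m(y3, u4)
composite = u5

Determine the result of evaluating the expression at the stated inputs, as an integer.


m(y5, y4) = 2
m(y1, y2) = 12
m(m(y5, y4), m(y1, y2)) = 14
m(m(m(y5, y4), m(y1, y2)), y6) = 6
m(y3, m(m(m(y5, y4), m(y1, y2)), y6)) = 5

5


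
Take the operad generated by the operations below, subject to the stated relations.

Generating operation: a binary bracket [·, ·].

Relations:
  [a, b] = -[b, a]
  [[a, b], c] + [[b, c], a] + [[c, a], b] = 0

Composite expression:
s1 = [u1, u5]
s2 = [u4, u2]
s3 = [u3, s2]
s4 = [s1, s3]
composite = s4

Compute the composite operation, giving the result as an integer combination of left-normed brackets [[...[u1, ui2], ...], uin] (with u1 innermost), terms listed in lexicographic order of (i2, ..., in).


[[[[u1, u5], u2], u4], u3] - [[[[u1, u5], u3], u2], u4] + [[[[u1, u5], u3], u4], u2] - [[[[u1, u5], u4], u2], u3]

Antisymmetry and Jacobi reduce to u1-anchored left-normed brackets.
Composite bracket: [[u1, u5], [u3, [u4, u2]]]
Expanding via [a, b] = ab - ba: 16 signed words (2^4 = 16).
The u1-initial words carry the normal form:
  from u1u5u2u4u3, sign +1: term +[[[[u1, u5], u2], u4], u3]
  from u1u5u3u2u4, sign -1: term -[[[[u1, u5], u3], u2], u4]
  from u1u5u3u4u2, sign +1: term +[[[[u1, u5], u3], u4], u2]
  from u1u5u4u2u3, sign -1: term -[[[[u1, u5], u4], u2], u3]


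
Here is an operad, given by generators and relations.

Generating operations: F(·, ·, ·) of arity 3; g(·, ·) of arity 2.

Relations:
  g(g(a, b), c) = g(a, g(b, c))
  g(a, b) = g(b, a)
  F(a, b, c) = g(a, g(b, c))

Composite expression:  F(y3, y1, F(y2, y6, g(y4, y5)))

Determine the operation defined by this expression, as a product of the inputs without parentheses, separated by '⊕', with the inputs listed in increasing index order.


Key point: F commutes, so take the y-inputs in any fixed order.
g(y4, y5) collapses to y4 ⊕ y5
F(y2, y6, g(y4, y5)) collapses to y2 ⊕ y6 ⊕ y4 ⊕ y5
F(y3, y1, F(y2, y6, g(y4, y5))) collapses to y3 ⊕ y1 ⊕ y2 ⊕ y6 ⊕ y4 ⊕ y5
commutativity sorts the factors: y1 ⊕ y2 ⊕ y3 ⊕ y4 ⊕ y5 ⊕ y6

y1 ⊕ y2 ⊕ y3 ⊕ y4 ⊕ y5 ⊕ y6


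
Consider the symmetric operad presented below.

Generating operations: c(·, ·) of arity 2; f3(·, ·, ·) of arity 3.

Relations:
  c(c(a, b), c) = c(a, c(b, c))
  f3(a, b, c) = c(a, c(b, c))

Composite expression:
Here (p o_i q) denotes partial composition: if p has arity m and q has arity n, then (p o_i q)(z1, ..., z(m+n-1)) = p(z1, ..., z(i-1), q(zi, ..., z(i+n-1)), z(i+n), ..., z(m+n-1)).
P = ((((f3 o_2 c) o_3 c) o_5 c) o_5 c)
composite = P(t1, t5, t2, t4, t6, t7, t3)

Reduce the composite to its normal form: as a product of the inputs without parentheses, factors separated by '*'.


t1 * t5 * t2 * t4 * t6 * t7 * t3


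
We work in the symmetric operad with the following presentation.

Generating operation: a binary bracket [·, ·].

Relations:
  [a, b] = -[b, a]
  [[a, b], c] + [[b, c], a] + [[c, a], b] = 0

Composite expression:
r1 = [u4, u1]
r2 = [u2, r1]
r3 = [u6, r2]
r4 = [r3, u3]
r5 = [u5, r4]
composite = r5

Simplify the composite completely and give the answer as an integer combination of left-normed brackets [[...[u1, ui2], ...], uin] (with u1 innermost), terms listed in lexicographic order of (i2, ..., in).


[[[[[u1, u4], u2], u6], u3], u5]


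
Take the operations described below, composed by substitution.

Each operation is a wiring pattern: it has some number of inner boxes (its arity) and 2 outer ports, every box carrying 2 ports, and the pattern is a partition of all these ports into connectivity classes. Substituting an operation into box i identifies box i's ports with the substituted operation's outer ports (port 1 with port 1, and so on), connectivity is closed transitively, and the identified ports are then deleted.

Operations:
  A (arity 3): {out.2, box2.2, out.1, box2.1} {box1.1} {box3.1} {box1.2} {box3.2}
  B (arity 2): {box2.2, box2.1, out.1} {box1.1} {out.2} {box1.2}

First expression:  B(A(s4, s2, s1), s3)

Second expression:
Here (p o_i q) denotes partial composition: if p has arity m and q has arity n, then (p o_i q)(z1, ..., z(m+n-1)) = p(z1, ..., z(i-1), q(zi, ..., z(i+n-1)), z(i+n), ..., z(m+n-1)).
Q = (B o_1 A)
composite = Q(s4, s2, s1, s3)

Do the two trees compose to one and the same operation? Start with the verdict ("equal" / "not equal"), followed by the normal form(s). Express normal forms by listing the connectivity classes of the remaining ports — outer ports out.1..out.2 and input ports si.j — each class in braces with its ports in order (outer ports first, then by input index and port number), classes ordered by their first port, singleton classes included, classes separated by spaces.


equal; the common form is {out.1, s3.1, s3.2} {out.2} {s1.1} {s1.2} {s2.1, s2.2} {s4.1} {s4.2}

Reducing the first expression gives {out.1, s3.1, s3.2} {out.2} {s1.1} {s1.2} {s2.1, s2.2} {s4.1} {s4.2}
Reducing the second expression gives {out.1, s3.1, s3.2} {out.2} {s1.1} {s1.2} {s2.1, s2.2} {s4.1} {s4.2}
Both agree, so they are equal.


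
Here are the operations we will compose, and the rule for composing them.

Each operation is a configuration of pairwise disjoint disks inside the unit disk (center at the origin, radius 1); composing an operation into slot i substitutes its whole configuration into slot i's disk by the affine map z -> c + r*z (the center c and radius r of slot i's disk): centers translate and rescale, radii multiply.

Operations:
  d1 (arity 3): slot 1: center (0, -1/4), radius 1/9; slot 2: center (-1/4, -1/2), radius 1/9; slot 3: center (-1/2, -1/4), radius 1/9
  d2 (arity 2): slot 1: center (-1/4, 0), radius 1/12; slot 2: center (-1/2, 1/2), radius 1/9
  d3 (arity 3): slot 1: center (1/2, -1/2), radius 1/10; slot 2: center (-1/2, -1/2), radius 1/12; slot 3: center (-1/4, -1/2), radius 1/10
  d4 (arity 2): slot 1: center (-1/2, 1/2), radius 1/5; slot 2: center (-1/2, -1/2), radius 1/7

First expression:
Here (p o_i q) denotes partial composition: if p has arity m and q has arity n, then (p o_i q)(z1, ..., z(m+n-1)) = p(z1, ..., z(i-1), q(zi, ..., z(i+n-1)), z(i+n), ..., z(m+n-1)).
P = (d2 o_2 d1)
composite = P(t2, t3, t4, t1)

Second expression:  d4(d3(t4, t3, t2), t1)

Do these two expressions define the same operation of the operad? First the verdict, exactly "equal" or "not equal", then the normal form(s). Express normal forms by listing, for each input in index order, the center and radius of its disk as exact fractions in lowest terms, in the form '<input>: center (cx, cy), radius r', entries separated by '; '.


not equal — first t1: center (-5/9, 17/36), radius 1/81; t2: center (-1/4, 0), radius 1/12; t3: center (-1/2, 17/36), radius 1/81; t4: center (-19/36, 4/9), radius 1/81, second t1: center (-1/2, -1/2), radius 1/7; t2: center (-11/20, 2/5), radius 1/50; t3: center (-3/5, 2/5), radius 1/60; t4: center (-2/5, 2/5), radius 1/50

In normal form, the first expression is t1: center (-5/9, 17/36), radius 1/81; t2: center (-1/4, 0), radius 1/12; t3: center (-1/2, 17/36), radius 1/81; t4: center (-19/36, 4/9), radius 1/81
In normal form, the second expression is t1: center (-1/2, -1/2), radius 1/7; t2: center (-11/20, 2/5), radius 1/50; t3: center (-3/5, 2/5), radius 1/60; t4: center (-2/5, 2/5), radius 1/50
No match — not equal.


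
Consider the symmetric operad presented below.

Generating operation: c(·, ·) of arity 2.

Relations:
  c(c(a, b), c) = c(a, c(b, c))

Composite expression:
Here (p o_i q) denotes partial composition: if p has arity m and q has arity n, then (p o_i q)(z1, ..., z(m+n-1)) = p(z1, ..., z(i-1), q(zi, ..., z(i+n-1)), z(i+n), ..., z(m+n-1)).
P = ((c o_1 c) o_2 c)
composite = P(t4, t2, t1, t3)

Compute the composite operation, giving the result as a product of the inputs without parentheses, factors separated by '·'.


t4 · t2 · t1 · t3

Key point: c is associative — brackets drop, the t-order remains.
c(t2, t1) collapses to t2 · t1
c(t4, c(t2, t1)) collapses to t4 · t2 · t1
c(c(t4, c(t2, t1)), t3) collapses to t4 · t2 · t1 · t3


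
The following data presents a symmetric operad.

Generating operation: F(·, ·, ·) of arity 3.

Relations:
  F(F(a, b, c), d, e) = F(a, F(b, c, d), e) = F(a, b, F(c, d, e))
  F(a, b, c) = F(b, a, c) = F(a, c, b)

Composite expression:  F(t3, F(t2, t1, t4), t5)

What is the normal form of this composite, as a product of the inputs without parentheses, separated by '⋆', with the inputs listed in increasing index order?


Key point: F commutes, so take the t-inputs in any fixed order.
F(t2, t1, t4) flattens to t2 ⋆ t1 ⋆ t4
F(t3, F(t2, t1, t4), t5) flattens to t3 ⋆ t2 ⋆ t1 ⋆ t4 ⋆ t5
the factors in increasing index order: t1 ⋆ t2 ⋆ t3 ⋆ t4 ⋆ t5

t1 ⋆ t2 ⋆ t3 ⋆ t4 ⋆ t5


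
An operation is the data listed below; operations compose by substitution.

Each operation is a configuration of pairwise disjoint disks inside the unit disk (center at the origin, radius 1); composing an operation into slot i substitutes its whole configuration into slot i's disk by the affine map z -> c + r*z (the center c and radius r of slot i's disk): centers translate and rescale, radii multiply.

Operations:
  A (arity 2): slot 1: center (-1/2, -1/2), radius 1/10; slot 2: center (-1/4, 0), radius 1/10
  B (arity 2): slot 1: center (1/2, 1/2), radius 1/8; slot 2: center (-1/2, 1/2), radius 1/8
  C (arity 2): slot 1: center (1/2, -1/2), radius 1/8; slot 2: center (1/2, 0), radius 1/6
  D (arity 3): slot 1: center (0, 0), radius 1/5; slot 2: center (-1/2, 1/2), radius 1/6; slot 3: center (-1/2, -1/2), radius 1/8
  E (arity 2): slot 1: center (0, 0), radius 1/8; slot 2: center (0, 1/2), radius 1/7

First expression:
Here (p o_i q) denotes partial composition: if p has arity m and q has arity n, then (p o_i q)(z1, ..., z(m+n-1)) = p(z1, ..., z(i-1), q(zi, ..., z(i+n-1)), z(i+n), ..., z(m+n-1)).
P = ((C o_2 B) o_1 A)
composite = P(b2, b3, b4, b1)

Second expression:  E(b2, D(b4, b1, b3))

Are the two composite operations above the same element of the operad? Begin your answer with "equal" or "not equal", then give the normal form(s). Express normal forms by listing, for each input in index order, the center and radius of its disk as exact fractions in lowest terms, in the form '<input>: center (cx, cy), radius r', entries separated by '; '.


Reducing the first expression gives b1: center (5/12, 1/12), radius 1/48; b2: center (7/16, -9/16), radius 1/80; b3: center (15/32, -1/2), radius 1/80; b4: center (7/12, 1/12), radius 1/48
Reducing the second expression gives b1: center (-1/14, 4/7), radius 1/42; b2: center (0, 0), radius 1/8; b3: center (-1/14, 3/7), radius 1/56; b4: center (0, 1/2), radius 1/35
They disagree, so not equal.

not equal; first: b1: center (5/12, 1/12), radius 1/48; b2: center (7/16, -9/16), radius 1/80; b3: center (15/32, -1/2), radius 1/80; b4: center (7/12, 1/12), radius 1/48; second: b1: center (-1/14, 4/7), radius 1/42; b2: center (0, 0), radius 1/8; b3: center (-1/14, 3/7), radius 1/56; b4: center (0, 1/2), radius 1/35


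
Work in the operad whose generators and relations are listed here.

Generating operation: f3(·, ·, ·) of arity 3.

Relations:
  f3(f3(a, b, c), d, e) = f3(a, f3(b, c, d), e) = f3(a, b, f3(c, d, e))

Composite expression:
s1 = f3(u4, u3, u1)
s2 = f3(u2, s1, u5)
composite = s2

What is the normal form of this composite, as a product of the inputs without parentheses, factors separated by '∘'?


u2 ∘ u4 ∘ u3 ∘ u1 ∘ u5

Associativity of f3 dissolves the nesting; only the u-input order survives.
f3(u4, u3, u1) linearizes to u4 ∘ u3 ∘ u1
f3(u2, f3(u4, u3, u1), u5) linearizes to u2 ∘ u4 ∘ u3 ∘ u1 ∘ u5


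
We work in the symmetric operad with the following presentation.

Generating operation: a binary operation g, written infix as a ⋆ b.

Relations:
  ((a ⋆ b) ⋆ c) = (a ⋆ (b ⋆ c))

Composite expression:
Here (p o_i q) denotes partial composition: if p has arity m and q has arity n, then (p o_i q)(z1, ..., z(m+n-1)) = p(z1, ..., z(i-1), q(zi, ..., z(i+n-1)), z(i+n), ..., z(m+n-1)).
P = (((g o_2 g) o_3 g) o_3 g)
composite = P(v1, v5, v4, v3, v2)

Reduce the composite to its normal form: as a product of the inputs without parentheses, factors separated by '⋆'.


Key point: g is associative — brackets drop, the v-order remains.
(v4 ⋆ v3) flattens to v4 ⋆ v3
((v4 ⋆ v3) ⋆ v2) flattens to v4 ⋆ v3 ⋆ v2
(v5 ⋆ ((v4 ⋆ v3) ⋆ v2)) flattens to v5 ⋆ v4 ⋆ v3 ⋆ v2
(v1 ⋆ (v5 ⋆ ((v4 ⋆ v3) ⋆ v2))) flattens to v1 ⋆ v5 ⋆ v4 ⋆ v3 ⋆ v2

v1 ⋆ v5 ⋆ v4 ⋆ v3 ⋆ v2


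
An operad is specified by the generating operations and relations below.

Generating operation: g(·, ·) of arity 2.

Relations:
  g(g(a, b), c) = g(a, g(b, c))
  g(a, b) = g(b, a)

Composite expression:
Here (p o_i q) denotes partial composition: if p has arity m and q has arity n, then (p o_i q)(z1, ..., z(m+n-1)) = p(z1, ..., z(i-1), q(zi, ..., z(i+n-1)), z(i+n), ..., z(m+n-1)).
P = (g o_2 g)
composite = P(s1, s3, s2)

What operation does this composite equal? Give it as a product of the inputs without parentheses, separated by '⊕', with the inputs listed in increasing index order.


s1 ⊕ s2 ⊕ s3

Reordering under g is free, so list the s-inputs canonically.
g(s3, s2) unparenthesizes to s3 ⊕ s2
g(s1, g(s3, s2)) unparenthesizes to s1 ⊕ s3 ⊕ s2
reordering the factors by index: s1 ⊕ s2 ⊕ s3


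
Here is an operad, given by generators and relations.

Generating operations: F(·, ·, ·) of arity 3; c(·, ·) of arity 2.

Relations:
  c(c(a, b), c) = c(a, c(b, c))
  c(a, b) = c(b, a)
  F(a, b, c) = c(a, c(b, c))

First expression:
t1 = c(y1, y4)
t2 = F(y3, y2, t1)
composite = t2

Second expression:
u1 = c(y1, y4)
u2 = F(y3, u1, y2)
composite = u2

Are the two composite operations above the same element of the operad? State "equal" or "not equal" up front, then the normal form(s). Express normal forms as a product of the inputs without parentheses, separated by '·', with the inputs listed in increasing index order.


equal — both sides give y1 · y2 · y3 · y4

The first expression reduces to y1 · y2 · y3 · y4
The second expression reduces to y1 · y2 · y3 · y4
One common form — equal.


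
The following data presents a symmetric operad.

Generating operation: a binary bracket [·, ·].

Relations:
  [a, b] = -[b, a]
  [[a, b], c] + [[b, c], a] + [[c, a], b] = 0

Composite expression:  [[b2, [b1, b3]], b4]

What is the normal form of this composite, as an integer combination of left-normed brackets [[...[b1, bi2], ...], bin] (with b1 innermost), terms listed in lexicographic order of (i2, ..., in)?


-[[[b1, b3], b2], b4]

Expand each bracket as ab - ba; the b1-initial words give the coefficients.
Composite bracket: [[b2, [b1, b3]], b4]
Applying ab - ba throughout gives 8 signed words (2^3 = 8).
The b1-initial words carry the normal form:
  the word b1b3b2b4 carries sign -1 and contributes -[[[b1, b3], b2], b4]


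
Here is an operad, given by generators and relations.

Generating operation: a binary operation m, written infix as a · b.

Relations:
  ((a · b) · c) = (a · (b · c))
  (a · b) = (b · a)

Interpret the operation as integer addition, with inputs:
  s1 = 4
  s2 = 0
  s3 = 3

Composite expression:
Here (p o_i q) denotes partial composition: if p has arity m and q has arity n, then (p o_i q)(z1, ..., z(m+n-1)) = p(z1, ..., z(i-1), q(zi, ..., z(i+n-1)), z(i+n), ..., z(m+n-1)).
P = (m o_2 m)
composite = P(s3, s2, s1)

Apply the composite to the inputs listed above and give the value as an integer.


7


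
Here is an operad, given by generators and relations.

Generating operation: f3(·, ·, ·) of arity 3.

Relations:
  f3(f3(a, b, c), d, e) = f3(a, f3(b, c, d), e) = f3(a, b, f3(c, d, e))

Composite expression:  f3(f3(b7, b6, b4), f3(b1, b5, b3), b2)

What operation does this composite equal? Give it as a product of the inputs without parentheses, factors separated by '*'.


b7 * b6 * b4 * b1 * b5 * b3 * b2

Associativity of f3 dissolves the nesting; only the b-input order survives.
f3(b7, b6, b4) reduces to b7 * b6 * b4
f3(b1, b5, b3) reduces to b1 * b5 * b3
f3(f3(b7, b6, b4), f3(b1, b5, b3), b2) reduces to b7 * b6 * b4 * b1 * b5 * b3 * b2


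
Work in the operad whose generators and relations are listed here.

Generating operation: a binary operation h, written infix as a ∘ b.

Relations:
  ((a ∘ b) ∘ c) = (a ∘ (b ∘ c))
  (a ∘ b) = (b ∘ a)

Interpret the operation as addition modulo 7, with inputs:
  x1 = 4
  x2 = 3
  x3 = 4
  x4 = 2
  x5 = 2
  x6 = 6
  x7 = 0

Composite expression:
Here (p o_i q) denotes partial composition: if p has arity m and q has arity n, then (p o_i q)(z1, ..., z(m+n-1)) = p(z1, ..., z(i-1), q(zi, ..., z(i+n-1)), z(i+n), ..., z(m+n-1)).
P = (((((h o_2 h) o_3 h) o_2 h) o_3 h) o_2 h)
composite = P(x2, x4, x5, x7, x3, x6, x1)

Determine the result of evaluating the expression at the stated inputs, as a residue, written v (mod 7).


0 (mod 7)


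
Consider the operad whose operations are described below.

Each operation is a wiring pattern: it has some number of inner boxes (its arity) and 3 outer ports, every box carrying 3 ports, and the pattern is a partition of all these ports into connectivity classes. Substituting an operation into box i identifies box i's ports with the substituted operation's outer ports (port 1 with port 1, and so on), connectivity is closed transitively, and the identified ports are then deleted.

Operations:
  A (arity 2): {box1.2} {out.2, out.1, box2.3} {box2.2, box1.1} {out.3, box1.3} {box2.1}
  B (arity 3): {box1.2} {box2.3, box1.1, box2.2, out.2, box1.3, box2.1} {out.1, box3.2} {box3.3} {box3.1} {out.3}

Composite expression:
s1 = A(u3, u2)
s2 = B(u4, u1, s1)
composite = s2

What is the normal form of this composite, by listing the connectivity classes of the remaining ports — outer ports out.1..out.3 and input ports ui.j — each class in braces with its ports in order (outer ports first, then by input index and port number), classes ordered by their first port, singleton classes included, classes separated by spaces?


Treat the ports identified at B as solder joints: merge, then drop.
A over (u3, u2) gives {out.1, out.2, u2.3} {out.3, u3.3} {u2.1} {u2.2, u3.1} {u3.2}, out.j being that stage's outer ports
B over (u4, u1, u3, u2) gives {out.1, u2.3} {out.2, u1.1, u1.2, u1.3, u4.1, u4.3} {out.3} {u2.1} {u2.2, u3.1} {u3.2} {u3.3} {u4.2}, out.j being that stage's outer ports

{out.1, u2.3} {out.2, u1.1, u1.2, u1.3, u4.1, u4.3} {out.3} {u2.1} {u2.2, u3.1} {u3.2} {u3.3} {u4.2}


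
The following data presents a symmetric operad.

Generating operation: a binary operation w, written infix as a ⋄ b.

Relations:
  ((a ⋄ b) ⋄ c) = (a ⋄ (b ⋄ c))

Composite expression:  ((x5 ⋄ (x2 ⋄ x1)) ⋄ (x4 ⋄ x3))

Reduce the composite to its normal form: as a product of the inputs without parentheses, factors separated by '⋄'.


x5 ⋄ x2 ⋄ x1 ⋄ x4 ⋄ x3

Every regrouping of w is equal, so read the x-inputs in written order.
(x2 ⋄ x1) flattens to x2 ⋄ x1
(x5 ⋄ (x2 ⋄ x1)) flattens to x5 ⋄ x2 ⋄ x1
(x4 ⋄ x3) flattens to x4 ⋄ x3
((x5 ⋄ (x2 ⋄ x1)) ⋄ (x4 ⋄ x3)) flattens to x5 ⋄ x2 ⋄ x1 ⋄ x4 ⋄ x3


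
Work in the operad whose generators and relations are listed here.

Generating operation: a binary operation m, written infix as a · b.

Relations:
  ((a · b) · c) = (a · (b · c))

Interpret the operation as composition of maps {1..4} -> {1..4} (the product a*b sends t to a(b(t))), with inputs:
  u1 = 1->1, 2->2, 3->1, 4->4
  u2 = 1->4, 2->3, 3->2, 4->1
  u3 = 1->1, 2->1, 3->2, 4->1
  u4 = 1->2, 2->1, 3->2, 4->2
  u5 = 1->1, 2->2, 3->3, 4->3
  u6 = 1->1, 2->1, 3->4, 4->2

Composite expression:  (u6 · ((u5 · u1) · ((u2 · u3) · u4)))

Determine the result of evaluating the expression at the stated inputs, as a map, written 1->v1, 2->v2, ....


1->4, 2->4, 3->4, 4->4

(u5 · u1) = 1->1, 2->2, 3->1, 4->3
(u2 · u3) = 1->4, 2->4, 3->3, 4->4
((u2 · u3) · u4) = 1->4, 2->4, 3->4, 4->4
((u5 · u1) · ((u2 · u3) · u4)) = 1->3, 2->3, 3->3, 4->3
(u6 · ((u5 · u1) · ((u2 · u3) · u4))) = 1->4, 2->4, 3->4, 4->4


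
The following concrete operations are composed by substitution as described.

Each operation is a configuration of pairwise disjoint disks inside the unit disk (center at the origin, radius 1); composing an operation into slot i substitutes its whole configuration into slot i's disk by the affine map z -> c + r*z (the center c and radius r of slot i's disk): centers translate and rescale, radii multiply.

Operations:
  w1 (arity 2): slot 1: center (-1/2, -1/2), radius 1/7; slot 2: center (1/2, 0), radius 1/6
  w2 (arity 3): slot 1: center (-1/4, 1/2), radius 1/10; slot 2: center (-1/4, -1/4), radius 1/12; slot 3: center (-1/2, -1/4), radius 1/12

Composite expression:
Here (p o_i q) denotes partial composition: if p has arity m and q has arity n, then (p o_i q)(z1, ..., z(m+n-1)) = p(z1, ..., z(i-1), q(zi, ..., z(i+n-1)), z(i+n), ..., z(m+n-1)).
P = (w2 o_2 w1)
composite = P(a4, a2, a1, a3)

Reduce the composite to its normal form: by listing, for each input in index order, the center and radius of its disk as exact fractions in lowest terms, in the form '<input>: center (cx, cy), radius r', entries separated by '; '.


a1: center (-5/24, -1/4), radius 1/72; a2: center (-7/24, -7/24), radius 1/84; a3: center (-1/2, -1/4), radius 1/12; a4: center (-1/4, 1/2), radius 1/10

Only the slot chain above each a matters under w2; compose those maps.
input a4: composing its 1 substitution step yields center (-1/4, 1/2), radius 1/10
input a2: composing its 2 substitution steps yields center (-7/24, -7/24), radius 1/84
input a1: composing its 2 substitution steps yields center (-5/24, -1/4), radius 1/72
input a3: composing its 1 substitution step yields center (-1/2, -1/4), radius 1/12


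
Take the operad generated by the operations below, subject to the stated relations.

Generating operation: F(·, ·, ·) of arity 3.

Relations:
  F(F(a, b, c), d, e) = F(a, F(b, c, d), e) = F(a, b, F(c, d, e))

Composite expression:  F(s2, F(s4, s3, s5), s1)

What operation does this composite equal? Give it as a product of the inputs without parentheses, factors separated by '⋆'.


s2 ⋆ s4 ⋆ s3 ⋆ s5 ⋆ s1

Every regrouping of F is equal, so read the s-inputs in written order.
F(s4, s3, s5) unparenthesizes to s4 ⋆ s3 ⋆ s5
F(s2, F(s4, s3, s5), s1) unparenthesizes to s2 ⋆ s4 ⋆ s3 ⋆ s5 ⋆ s1


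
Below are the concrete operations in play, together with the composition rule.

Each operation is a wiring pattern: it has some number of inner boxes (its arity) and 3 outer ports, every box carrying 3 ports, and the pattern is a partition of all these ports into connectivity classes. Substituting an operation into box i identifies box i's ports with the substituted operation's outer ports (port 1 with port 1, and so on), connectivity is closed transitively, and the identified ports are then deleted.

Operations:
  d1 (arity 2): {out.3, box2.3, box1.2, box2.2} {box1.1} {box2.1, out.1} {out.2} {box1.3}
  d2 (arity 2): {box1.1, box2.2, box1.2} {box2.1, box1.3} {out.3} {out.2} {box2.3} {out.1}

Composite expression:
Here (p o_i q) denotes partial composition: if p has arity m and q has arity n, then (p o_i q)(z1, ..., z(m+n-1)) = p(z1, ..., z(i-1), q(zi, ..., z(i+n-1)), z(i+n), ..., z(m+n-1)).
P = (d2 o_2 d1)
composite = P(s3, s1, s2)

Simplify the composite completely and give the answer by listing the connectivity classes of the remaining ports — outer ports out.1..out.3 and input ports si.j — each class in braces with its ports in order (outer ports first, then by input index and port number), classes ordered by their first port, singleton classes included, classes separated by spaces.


{out.1} {out.2} {out.3} {s1.1} {s1.2, s2.2, s2.3} {s1.3} {s2.1, s3.3} {s3.1, s3.2}

Connectivity passes through glued d2-boundaries; trace each wire chain.
through d1, on inputs (s1, s2): {out.1, s2.1} {out.2} {out.3, s1.2, s2.2, s2.3} {s1.1} {s1.3} (out.j = stage outer ports)
through d2, on inputs (s3, s1, s2): {out.1} {out.2} {out.3} {s1.1} {s1.2, s2.2, s2.3} {s1.3} {s2.1, s3.3} {s3.1, s3.2} (out.j = stage outer ports)


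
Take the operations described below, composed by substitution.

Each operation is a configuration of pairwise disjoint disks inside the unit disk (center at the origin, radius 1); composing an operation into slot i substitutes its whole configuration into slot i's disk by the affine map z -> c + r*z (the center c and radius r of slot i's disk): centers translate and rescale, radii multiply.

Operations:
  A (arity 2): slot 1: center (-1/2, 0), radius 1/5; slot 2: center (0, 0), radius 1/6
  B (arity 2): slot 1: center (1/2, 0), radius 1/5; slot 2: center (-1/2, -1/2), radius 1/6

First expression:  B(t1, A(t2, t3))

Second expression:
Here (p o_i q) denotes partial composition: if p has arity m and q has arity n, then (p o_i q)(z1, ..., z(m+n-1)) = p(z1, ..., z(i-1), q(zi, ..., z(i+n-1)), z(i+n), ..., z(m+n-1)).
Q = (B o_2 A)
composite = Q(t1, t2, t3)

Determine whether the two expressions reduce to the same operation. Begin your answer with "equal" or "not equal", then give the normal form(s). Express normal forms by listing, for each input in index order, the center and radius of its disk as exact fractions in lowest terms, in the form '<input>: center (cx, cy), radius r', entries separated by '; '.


equal — both sides give t1: center (1/2, 0), radius 1/5; t2: center (-7/12, -1/2), radius 1/30; t3: center (-1/2, -1/2), radius 1/36

The first composite normalizes to t1: center (1/2, 0), radius 1/5; t2: center (-7/12, -1/2), radius 1/30; t3: center (-1/2, -1/2), radius 1/36
The second composite normalizes to t1: center (1/2, 0), radius 1/5; t2: center (-7/12, -1/2), radius 1/30; t3: center (-1/2, -1/2), radius 1/36
Identical normal forms: equal.


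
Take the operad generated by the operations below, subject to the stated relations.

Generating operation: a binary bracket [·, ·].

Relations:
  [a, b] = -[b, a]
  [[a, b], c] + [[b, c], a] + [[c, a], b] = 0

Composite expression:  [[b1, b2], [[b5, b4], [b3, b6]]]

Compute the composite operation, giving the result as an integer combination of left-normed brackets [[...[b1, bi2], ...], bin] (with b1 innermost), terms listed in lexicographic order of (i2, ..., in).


[[[[[b1, b2], b3], b6], b4], b5] - [[[[[b1, b2], b3], b6], b5], b4] - [[[[[b1, b2], b4], b5], b3], b6] + [[[[[b1, b2], b4], b5], b6], b3] + [[[[[b1, b2], b5], b4], b3], b6] - [[[[[b1, b2], b5], b4], b6], b3] - [[[[[b1, b2], b6], b3], b4], b5] + [[[[[b1, b2], b6], b3], b5], b4]

Antisymmetry and Jacobi reduce to b1-anchored left-normed brackets.
Composite bracket: [[b1, b2], [[b5, b4], [b3, b6]]]
Full expansion: 32 signed words from ab - ba (2^5 = 32).
The b1-initial words carry the normal form:
  b1b2b3b6b4b5 appears with sign +1, giving the term +[[[[[b1, b2], b3], b6], b4], b5]
  b1b2b3b6b5b4 appears with sign -1, giving the term -[[[[[b1, b2], b3], b6], b5], b4]
  b1b2b4b5b3b6 appears with sign -1, giving the term -[[[[[b1, b2], b4], b5], b3], b6]
  b1b2b4b5b6b3 appears with sign +1, giving the term +[[[[[b1, b2], b4], b5], b6], b3]
  b1b2b5b4b3b6 appears with sign +1, giving the term +[[[[[b1, b2], b5], b4], b3], b6]
  b1b2b5b4b6b3 appears with sign -1, giving the term -[[[[[b1, b2], b5], b4], b6], b3]
  b1b2b6b3b4b5 appears with sign -1, giving the term -[[[[[b1, b2], b6], b3], b4], b5]
  b1b2b6b3b5b4 appears with sign +1, giving the term +[[[[[b1, b2], b6], b3], b5], b4]
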